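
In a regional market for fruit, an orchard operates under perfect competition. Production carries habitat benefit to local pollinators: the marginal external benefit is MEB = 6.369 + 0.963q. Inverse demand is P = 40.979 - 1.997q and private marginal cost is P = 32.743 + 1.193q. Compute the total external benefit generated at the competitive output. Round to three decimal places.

Market equilibrium (private): 32.743 + 1.193q = 40.979 - 1.997q → q_m = 2.5818.
Total external benefit = ∫₀^{q_m} (6.369 + 0.963q) dq = 6.369×2.5818 + ½×0.963×2.5818² = 19.6530.

19.653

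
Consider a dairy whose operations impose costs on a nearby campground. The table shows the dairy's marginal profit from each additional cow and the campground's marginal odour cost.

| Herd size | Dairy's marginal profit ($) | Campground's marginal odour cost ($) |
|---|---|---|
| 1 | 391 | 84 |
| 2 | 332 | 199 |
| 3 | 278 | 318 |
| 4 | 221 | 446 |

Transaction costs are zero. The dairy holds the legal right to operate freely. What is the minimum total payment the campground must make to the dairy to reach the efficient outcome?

$499

Left alone the dairy would choose level 4 (marginal profit stays positive).
Efficient level: k* = 2 (marginal profit ≥ marginal odour cost through 2).
The campground must at least cover the dairy's forgone profit from cutting 4→2: 278 + 221 = 499.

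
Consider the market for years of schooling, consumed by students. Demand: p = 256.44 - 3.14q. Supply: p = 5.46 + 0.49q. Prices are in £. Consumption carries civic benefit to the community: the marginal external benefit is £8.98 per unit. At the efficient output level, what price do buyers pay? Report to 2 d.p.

P = £31.57

Social marginal benefit = demand + MEB = 265.42 - 3.14q.
Set SMB = MC: 265.42 - 3.14q = 5.46 + 0.49q → q* = 71.6143.
Consumer price on the demand curve at q*: 256.44 − 3.14×71.6143 = 31.5711.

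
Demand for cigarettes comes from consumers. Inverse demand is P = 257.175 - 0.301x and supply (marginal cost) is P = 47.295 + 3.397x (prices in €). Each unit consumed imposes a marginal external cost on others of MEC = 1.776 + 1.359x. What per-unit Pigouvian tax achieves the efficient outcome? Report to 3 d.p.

tax = €57.701 per unit

Social marginal benefit = demand − MEC = 255.399 - 1.660x.
Set SMB = MC: 255.399 - 1.660x = 47.295 + 3.397x → x* = 41.1517.
The Pigouvian tax equals MEC at x*: 1.776 + 1.359×41.1517 = 57.7012.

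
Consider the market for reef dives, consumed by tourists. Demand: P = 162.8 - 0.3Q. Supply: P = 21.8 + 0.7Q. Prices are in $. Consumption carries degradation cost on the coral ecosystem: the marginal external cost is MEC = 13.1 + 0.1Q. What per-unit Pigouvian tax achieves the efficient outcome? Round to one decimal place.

tax = $24.7 per unit

Social marginal benefit = demand − MEC = 149.7 - 0.4Q.
Set SMB = MC: 149.7 - 0.4Q = 21.8 + 0.7Q → Q* = 116.2727.
The Pigouvian tax equals MEC at Q*: 13.1 + 0.1×116.2727 = 24.7273.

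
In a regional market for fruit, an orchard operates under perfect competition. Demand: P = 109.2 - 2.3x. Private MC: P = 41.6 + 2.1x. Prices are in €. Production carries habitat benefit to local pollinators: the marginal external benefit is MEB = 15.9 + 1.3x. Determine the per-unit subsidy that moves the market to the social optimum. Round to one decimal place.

subsidy = €50.9 per unit

Social marginal cost = private MC − MEB = 25.7 + 0.8x.
Set SMC = demand: 25.7 + 0.8x = 109.2 - 2.3x → x* = 26.9355.
The Pigouvian subsidy equals MEB at x*: 15.9 + 1.3×26.9355 = 50.9162.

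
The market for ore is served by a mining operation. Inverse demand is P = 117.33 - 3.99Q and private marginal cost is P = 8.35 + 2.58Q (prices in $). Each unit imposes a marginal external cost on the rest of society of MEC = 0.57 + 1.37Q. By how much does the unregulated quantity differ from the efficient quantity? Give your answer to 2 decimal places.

2.93 units

Market equilibrium (private): 8.35 + 2.58Q = 117.33 - 3.99Q → Q_m = 16.5875.
Social marginal cost = private MC + MEC = 8.92 + 3.95Q.
Set SMC = demand: 8.92 + 3.95Q = 117.33 - 3.99Q → Q* = 13.6537.
Gap = |16.5875 − 13.6537| = 2.9338.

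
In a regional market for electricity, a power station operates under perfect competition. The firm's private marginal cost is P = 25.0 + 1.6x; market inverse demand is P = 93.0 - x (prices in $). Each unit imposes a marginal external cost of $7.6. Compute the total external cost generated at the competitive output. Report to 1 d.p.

Market equilibrium (private): 25.0 + 1.6x = 93.0 - x → x_m = 26.1538.
Total external cost = MEC × x_m = 7.6 × 26.1538 = 198.7689.

$198.8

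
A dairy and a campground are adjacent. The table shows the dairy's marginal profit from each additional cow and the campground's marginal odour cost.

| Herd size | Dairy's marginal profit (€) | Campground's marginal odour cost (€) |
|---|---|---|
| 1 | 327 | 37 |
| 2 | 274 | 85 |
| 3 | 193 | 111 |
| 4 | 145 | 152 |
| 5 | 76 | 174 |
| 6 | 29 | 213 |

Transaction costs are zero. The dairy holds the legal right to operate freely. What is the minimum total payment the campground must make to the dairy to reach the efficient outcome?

€250

Left alone the dairy would choose level 6 (marginal profit stays positive).
Efficient level: k* = 3 (marginal profit ≥ marginal odour cost through 3).
The campground must at least cover the dairy's forgone profit from cutting 6→3: 145 + 76 + 29 = 250.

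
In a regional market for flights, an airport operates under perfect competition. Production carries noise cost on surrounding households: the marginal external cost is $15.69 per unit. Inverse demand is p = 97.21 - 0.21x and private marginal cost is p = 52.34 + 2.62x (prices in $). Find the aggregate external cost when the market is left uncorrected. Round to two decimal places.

$248.77

Market equilibrium (private): 52.34 + 2.62x = 97.21 - 0.21x → x_m = 15.8551.
Total external cost = MEC × x_m = 15.69 × 15.8551 = 248.7665.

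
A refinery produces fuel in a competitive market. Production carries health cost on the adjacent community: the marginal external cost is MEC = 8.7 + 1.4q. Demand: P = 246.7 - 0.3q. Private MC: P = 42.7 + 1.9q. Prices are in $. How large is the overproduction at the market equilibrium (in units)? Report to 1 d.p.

38.5 units

Market equilibrium (private): 42.7 + 1.9q = 246.7 - 0.3q → q_m = 92.7273.
Social marginal cost = private MC + MEC = 51.4 + 3.3q.
Set SMC = demand: 51.4 + 3.3q = 246.7 - 0.3q → q* = 54.2500.
Gap = |92.7273 − 54.2500| = 38.4773.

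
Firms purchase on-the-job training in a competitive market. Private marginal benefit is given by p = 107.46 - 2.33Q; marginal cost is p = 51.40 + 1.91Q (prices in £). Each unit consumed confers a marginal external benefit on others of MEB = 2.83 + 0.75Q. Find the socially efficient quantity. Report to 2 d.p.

Q* = 16.87

Social marginal benefit = demand + MEB = 110.29 - 1.58Q.
Set SMB = MC: 110.29 - 1.58Q = 51.40 + 1.91Q → Q* = 16.8739.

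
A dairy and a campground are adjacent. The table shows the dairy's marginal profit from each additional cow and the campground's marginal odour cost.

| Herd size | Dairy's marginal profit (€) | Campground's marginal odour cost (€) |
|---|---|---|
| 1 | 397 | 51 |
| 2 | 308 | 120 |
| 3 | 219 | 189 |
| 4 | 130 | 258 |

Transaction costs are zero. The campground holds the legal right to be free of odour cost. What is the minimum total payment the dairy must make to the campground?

Efficient level: marginal profit ≥ marginal odour cost through level 3, so k* = 3.
With the campground holding the right, the dairy must at least compensate total damage at k*: 51 + 120 + 189 = 360.

€360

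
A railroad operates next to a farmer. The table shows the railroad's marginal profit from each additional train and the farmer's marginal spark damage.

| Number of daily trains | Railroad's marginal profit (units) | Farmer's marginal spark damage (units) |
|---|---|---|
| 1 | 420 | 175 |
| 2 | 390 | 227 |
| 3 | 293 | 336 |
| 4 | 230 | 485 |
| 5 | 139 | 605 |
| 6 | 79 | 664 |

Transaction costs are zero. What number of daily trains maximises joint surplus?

2

Bargaining reaches the level where marginal profit last exceeds marginal spark damage.
That holds through level 2 (390 ≥ 227) but not at 3 (293 < 336).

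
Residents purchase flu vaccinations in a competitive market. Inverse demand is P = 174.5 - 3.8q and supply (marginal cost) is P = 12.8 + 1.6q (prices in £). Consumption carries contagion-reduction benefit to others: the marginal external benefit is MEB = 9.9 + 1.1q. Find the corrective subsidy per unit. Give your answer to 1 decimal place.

Social marginal benefit = demand + MEB = 184.4 - 2.7q.
Set SMB = MC: 184.4 - 2.7q = 12.8 + 1.6q → q* = 39.9070.
The Pigouvian subsidy equals MEB at q*: 9.9 + 1.1×39.9070 = 53.7977.

subsidy = £53.8 per unit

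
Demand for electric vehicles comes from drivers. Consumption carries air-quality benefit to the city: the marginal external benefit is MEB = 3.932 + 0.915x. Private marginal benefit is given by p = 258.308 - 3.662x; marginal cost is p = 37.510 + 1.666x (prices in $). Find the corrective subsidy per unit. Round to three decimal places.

Social marginal benefit = demand + MEB = 262.240 - 2.747x.
Set SMB = MC: 262.240 - 2.747x = 37.510 + 1.666x → x* = 50.9245.
The Pigouvian subsidy equals MEB at x*: 3.932 + 0.915×50.9245 = 50.5279.

subsidy = $50.528 per unit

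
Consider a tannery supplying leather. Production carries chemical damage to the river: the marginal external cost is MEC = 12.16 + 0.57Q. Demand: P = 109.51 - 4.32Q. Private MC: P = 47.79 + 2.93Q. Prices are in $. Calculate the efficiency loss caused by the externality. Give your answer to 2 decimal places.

Market equilibrium (private): 47.79 + 2.93Q = 109.51 - 4.32Q → Q_m = 8.5131.
Social marginal cost = private MC + MEC = 59.95 + 3.50Q.
Set SMC = demand: 59.95 + 3.50Q = 109.51 - 4.32Q → Q* = 6.3376.
Between Q* and Q_m the wedge SMC − demand runs linearly from 0 to MEC(Q_m), so the loss is a triangle.
DWL = ½ × 2.1755 × 17.0125 = 18.5053.

DWL = $18.51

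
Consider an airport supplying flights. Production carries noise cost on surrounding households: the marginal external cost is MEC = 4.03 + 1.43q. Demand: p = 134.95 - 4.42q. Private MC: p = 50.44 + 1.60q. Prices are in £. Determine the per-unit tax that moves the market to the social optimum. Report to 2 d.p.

Social marginal cost = private MC + MEC = 54.47 + 3.03q.
Set SMC = demand: 54.47 + 3.03q = 134.95 - 4.42q → q* = 10.8027.
The Pigouvian tax equals MEC at q*: 4.03 + 1.43×10.8027 = 19.4779.

tax = £19.48 per unit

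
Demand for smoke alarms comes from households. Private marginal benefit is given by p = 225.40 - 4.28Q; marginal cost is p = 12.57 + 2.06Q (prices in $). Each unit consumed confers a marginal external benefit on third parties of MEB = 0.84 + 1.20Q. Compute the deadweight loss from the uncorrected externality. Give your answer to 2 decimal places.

DWL = $164.51

Market equilibrium (private): 12.57 + 2.06Q = 225.40 - 4.28Q → Q_m = 33.5694.
Social marginal benefit = demand + MEB = 226.24 - 3.08Q.
Set SMB = MC: 226.24 - 3.08Q = 12.57 + 2.06Q → Q* = 41.5700.
Between Q* and Q_m the wedge SMB − MC runs linearly from 0 to MEB(Q_m), so the loss is a triangle.
DWL = ½ × 8.0006 × 41.1233 = 164.5055.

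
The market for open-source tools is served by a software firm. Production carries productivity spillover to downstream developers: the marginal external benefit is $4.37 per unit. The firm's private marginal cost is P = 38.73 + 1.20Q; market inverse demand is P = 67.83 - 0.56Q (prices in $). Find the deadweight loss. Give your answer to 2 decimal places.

DWL = $5.43

Market equilibrium (private): 38.73 + 1.20Q = 67.83 - 0.56Q → Q_m = 16.5341.
Social marginal cost = private MC − MEB = 34.36 + 1.20Q.
Set SMC = demand: 34.36 + 1.20Q = 67.83 - 0.56Q → Q* = 19.0170.
The welfare-loss triangle has base |Q_m − Q*| and height MEB(Q_m) (the vertical gap between SMC and demand is zero at Q* and MEB at Q_m).
DWL = ½ × 2.4829 × 4.3700 = 5.4251.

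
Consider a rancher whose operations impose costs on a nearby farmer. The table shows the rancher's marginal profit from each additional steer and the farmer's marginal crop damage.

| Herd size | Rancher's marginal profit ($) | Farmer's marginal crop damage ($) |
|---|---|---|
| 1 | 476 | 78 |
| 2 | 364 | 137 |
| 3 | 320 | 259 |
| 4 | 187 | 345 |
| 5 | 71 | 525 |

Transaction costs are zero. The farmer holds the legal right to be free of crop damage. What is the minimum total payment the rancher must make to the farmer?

Efficient level: marginal profit ≥ marginal crop damage through level 3, so k* = 3.
With the farmer holding the right, the rancher must at least compensate total damage at k*: 78 + 137 + 259 = 474.

$474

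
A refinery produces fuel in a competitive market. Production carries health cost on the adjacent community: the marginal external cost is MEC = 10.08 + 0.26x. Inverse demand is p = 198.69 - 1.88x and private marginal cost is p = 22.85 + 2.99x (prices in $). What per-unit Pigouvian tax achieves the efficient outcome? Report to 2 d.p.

tax = $18.48 per unit

Social marginal cost = private MC + MEC = 32.93 + 3.25x.
Set SMC = demand: 32.93 + 3.25x = 198.69 - 1.88x → x* = 32.3119.
The Pigouvian tax equals MEC at x*: 10.08 + 0.26×32.3119 = 18.4811.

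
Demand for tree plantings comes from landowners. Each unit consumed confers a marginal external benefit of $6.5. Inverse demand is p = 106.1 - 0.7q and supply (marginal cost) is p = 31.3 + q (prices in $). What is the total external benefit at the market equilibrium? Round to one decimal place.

$286.0

Market equilibrium (private): 31.3 + q = 106.1 - 0.7q → q_m = 44.0000.
Total external benefit = MEB × q_m = 6.5 × 44.0000 = 286.0000.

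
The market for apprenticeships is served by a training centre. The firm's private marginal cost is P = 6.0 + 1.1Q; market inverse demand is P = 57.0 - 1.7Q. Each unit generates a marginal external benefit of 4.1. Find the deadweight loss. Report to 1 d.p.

DWL = 3.0

Market equilibrium (private): 6.0 + 1.1Q = 57.0 - 1.7Q → Q_m = 18.2143.
Social marginal cost = private MC − MEB = 1.9 + 1.1Q.
Set SMC = demand: 1.9 + 1.1Q = 57.0 - 1.7Q → Q* = 19.6786.
The welfare-loss triangle has base |Q_m − Q*| and height MEB(Q_m) (the vertical gap between SMC and demand is zero at Q* and MEB at Q_m).
DWL = ½ × 1.4643 × 4.1000 = 3.0018.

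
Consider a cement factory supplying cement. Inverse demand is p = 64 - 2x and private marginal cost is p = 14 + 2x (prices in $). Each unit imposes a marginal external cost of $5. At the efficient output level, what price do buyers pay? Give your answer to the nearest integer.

P = $42

Social marginal cost = private MC + MEC = 19 + 2x.
Set SMC = demand: 19 + 2x = 64 - 2x → x* = 11.2500.
Consumer price on the demand curve at x*: 64 − 2×11.2500 = 41.5000.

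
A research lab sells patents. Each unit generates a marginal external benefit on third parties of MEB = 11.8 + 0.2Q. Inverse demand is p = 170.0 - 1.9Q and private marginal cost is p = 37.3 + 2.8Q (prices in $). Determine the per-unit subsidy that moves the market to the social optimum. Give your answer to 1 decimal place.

Social marginal cost = private MC − MEB = 25.5 + 2.6Q.
Set SMC = demand: 25.5 + 2.6Q = 170.0 - 1.9Q → Q* = 32.1111.
The Pigouvian subsidy equals MEB at Q*: 11.8 + 0.2×32.1111 = 18.2222.

subsidy = $18.2 per unit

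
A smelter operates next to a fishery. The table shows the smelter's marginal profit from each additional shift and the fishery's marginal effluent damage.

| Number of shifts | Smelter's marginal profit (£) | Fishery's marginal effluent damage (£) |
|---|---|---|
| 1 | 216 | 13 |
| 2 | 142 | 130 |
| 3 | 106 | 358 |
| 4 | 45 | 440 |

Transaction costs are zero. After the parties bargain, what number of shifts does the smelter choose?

Bargaining reaches the level where marginal profit last exceeds marginal effluent damage.
That holds through level 2 (142 ≥ 130) but not at 3 (106 < 358).

2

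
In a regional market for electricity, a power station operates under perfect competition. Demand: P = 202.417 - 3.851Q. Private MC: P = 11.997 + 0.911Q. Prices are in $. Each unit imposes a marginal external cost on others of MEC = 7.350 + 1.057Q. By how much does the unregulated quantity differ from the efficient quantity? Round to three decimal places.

Market equilibrium (private): 11.997 + 0.911Q = 202.417 - 3.851Q → Q_m = 39.9874.
Social marginal cost = private MC + MEC = 19.347 + 1.968Q.
Set SMC = demand: 19.347 + 1.968Q = 202.417 - 3.851Q → Q* = 31.4607.
Gap = |39.9874 − 31.4607| = 8.5267.

8.527 units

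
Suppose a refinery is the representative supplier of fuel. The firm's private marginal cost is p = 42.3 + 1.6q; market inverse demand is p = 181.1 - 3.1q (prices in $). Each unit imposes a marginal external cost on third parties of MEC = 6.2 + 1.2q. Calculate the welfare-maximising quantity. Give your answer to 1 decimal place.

q* = 22.5

Social marginal cost = private MC + MEC = 48.5 + 2.8q.
Set SMC = demand: 48.5 + 2.8q = 181.1 - 3.1q → q* = 22.4746.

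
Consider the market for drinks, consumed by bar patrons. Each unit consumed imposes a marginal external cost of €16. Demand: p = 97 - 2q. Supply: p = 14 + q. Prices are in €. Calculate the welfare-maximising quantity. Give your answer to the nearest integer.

Social marginal benefit = demand − MEC = 81 - 2q.
Set SMB = MC: 81 - 2q = 14 + q → q* = 22.3333.

q* = 22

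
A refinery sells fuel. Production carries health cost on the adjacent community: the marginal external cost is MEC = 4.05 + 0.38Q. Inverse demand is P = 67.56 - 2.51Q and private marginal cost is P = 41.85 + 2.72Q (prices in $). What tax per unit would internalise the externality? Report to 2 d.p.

tax = $5.52 per unit

Social marginal cost = private MC + MEC = 45.90 + 3.10Q.
Set SMC = demand: 45.90 + 3.10Q = 67.56 - 2.51Q → Q* = 3.8610.
The Pigouvian tax equals MEC at Q*: 4.05 + 0.38×3.8610 = 5.5172.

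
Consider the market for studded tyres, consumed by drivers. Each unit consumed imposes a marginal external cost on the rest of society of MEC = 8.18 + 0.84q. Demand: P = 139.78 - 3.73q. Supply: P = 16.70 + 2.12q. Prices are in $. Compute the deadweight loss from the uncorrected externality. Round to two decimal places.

Market equilibrium (private): 16.70 + 2.12q = 139.78 - 3.73q → q_m = 21.0393.
Social marginal benefit = demand − MEC = 131.60 - 4.57q.
Set SMB = MC: 131.60 - 4.57q = 16.70 + 2.12q → q* = 17.1749.
The welfare-loss triangle has base |q_m − q*| and height MEC(q_m) (the vertical gap between SMB and MC is zero at q* and MEC at q_m).
DWL = ½ × 3.8644 × 25.8530 = 49.9532.

DWL = $49.95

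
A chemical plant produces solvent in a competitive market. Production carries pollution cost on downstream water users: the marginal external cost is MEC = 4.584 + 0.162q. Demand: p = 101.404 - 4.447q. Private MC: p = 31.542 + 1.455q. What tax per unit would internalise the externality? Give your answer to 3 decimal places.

tax = 6.328 per unit

Social marginal cost = private MC + MEC = 36.126 + 1.617q.
Set SMC = demand: 36.126 + 1.617q = 101.404 - 4.447q → q* = 10.7648.
The Pigouvian tax equals MEC at q*: 4.584 + 0.162×10.7648 = 6.3279.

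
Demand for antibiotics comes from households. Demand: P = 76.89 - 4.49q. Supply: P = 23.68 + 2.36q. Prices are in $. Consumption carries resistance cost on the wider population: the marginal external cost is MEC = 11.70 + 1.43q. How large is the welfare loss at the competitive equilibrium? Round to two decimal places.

Market equilibrium (private): 23.68 + 2.36q = 76.89 - 4.49q → q_m = 7.7679.
Social marginal benefit = demand − MEC = 65.19 - 5.92q.
Set SMB = MC: 65.19 - 5.92q = 23.68 + 2.36q → q* = 5.0133.
Height of the DWL triangle at q_m is MC(q_m) − SMB(q_m) = MEC(q_m) = 22.8081.
DWL = ½ × 2.7546 × 22.8081 = 31.4136.

DWL = $31.41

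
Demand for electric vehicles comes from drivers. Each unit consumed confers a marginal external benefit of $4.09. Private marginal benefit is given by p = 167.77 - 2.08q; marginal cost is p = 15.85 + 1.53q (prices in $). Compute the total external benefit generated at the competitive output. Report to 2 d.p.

Market equilibrium (private): 15.85 + 1.53q = 167.77 - 2.08q → q_m = 42.0831.
Total external benefit = MEB × q_m = 4.09 × 42.0831 = 172.1199.

$172.12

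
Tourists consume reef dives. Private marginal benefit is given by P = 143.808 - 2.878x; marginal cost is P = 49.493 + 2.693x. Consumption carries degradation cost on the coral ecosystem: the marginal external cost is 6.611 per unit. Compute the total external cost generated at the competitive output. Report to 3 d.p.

111.922

Market equilibrium (private): 49.493 + 2.693x = 143.808 - 2.878x → x_m = 16.9296.
Total external cost = MEC × x_m = 6.611 × 16.9296 = 111.9216.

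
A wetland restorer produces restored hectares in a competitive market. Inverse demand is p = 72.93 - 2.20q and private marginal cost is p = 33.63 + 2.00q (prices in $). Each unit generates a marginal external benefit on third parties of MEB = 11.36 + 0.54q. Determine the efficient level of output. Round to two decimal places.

q* = 13.84

Social marginal cost = private MC − MEB = 22.27 + 1.46q.
Set SMC = demand: 22.27 + 1.46q = 72.93 - 2.20q → q* = 13.8415.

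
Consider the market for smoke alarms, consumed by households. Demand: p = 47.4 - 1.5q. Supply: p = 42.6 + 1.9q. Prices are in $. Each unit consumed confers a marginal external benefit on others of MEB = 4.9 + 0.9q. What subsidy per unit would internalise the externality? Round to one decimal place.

Social marginal benefit = demand + MEB = 52.3 - 0.6q.
Set SMB = MC: 52.3 - 0.6q = 42.6 + 1.9q → q* = 3.8800.
The Pigouvian subsidy equals MEB at q*: 4.9 + 0.9×3.8800 = 8.3920.

subsidy = $8.4 per unit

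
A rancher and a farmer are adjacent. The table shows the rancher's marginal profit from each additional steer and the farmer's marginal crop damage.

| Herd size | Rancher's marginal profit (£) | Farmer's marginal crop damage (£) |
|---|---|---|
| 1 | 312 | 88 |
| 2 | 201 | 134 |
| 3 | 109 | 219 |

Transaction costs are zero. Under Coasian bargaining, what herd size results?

Bargaining reaches the level where marginal profit last exceeds marginal crop damage.
That holds through level 2 (201 ≥ 134) but not at 3 (109 < 219).

2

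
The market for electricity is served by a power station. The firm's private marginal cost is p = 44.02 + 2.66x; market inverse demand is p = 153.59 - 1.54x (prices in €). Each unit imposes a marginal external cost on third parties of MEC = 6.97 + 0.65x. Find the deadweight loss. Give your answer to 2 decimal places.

DWL = €59.02

Market equilibrium (private): 44.02 + 2.66x = 153.59 - 1.54x → x_m = 26.0881.
Social marginal cost = private MC + MEC = 50.99 + 3.31x.
Set SMC = demand: 50.99 + 3.31x = 153.59 - 1.54x → x* = 21.1546.
Height of the DWL triangle at x_m is SMC(x_m) − demand(x_m) = MEC(x_m) = 23.9273.
DWL = ½ × 4.9335 × 23.9273 = 59.0227.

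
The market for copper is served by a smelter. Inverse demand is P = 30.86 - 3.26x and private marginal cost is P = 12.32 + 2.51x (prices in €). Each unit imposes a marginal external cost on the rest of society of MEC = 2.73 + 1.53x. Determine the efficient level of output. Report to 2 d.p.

x* = 2.17

Social marginal cost = private MC + MEC = 15.05 + 4.04x.
Set SMC = demand: 15.05 + 4.04x = 30.86 - 3.26x → x* = 2.1658.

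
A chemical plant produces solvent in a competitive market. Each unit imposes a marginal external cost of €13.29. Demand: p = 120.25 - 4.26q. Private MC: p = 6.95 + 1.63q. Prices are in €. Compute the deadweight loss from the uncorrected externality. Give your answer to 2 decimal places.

DWL = €14.99

Market equilibrium (private): 6.95 + 1.63q = 120.25 - 4.26q → q_m = 19.2360.
Social marginal cost = private MC + MEC = 20.24 + 1.63q.
Set SMC = demand: 20.24 + 1.63q = 120.25 - 4.26q → q* = 16.9796.
Between q* and q_m the wedge SMC − demand runs linearly from 0 to MEC(q_m), so the loss is a triangle.
DWL = ½ × 2.2564 × 13.2900 = 14.9938.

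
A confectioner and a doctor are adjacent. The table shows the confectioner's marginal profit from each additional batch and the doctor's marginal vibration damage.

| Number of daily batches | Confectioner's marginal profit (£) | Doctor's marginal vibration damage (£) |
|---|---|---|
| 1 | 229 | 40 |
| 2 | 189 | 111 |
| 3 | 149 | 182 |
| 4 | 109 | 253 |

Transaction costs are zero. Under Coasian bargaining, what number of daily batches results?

2

Bargaining reaches the level where marginal profit last exceeds marginal vibration damage.
That holds through level 2 (189 ≥ 111) but not at 3 (149 < 182).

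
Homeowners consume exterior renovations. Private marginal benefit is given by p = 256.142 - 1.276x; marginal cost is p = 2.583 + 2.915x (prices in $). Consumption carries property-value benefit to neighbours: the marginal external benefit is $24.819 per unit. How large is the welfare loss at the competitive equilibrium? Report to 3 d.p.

Market equilibrium (private): 2.583 + 2.915x = 256.142 - 1.276x → x_m = 60.5008.
Social marginal benefit = demand + MEB = 280.961 - 1.276x.
Set SMB = MC: 280.961 - 1.276x = 2.583 + 2.915x → x* = 66.4228.
The welfare-loss triangle has base |x_m − x*| and height MEB(x_m) (the vertical gap between SMB and MC is zero at x* and MEB at x_m).
DWL = ½ × 5.9220 × 24.8190 = 73.4891.

DWL = $73.489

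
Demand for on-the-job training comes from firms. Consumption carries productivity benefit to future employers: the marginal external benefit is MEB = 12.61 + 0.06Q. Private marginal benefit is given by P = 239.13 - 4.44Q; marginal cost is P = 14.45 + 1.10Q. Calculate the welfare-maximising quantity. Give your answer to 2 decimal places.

Q* = 43.30

Social marginal benefit = demand + MEB = 251.74 - 4.38Q.
Set SMB = MC: 251.74 - 4.38Q = 14.45 + 1.10Q → Q* = 43.3011.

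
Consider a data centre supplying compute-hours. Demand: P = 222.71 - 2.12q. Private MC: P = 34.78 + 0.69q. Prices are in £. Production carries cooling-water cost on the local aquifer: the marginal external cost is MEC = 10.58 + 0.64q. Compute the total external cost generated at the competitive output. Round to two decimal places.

£2138.88

Market equilibrium (private): 34.78 + 0.69q = 222.71 - 2.12q → q_m = 66.8790.
Total external cost = ∫₀^{q_m} (10.58 + 0.64q) dq = 10.58×66.8790 + ½×0.64×66.8790² = 2138.8760.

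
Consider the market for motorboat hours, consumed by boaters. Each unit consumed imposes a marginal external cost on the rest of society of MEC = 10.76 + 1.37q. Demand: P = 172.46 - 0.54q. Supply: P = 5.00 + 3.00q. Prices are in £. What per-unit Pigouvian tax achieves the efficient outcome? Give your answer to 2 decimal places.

tax = £54.48 per unit

Social marginal benefit = demand − MEC = 161.70 - 1.91q.
Set SMB = MC: 161.70 - 1.91q = 5.00 + 3.00q → q* = 31.9145.
The Pigouvian tax equals MEC at q*: 10.76 + 1.37×31.9145 = 54.4829.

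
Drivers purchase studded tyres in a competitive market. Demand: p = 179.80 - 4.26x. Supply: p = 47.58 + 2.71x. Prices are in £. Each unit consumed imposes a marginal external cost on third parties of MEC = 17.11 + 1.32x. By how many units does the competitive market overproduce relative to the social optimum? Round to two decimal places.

5.08 units

Market equilibrium (private): 47.58 + 2.71x = 179.80 - 4.26x → x_m = 18.9699.
Social marginal benefit = demand − MEC = 162.69 - 5.58x.
Set SMB = MC: 162.69 - 5.58x = 47.58 + 2.71x → x* = 13.8854.
Gap = |18.9699 − 13.8854| = 5.0845.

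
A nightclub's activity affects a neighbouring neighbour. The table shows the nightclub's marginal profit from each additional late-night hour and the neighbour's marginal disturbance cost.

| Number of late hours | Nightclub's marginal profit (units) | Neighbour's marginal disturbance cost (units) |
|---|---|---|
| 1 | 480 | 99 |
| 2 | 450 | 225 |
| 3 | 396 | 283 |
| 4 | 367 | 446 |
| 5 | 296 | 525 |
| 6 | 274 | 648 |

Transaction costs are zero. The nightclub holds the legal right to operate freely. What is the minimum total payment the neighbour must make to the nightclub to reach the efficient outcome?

Left alone the nightclub would choose level 6 (marginal profit stays positive).
Efficient level: k* = 3 (marginal profit ≥ marginal disturbance cost through 3).
The neighbour must at least cover the nightclub's forgone profit from cutting 6→3: 367 + 296 + 274 = 937.

937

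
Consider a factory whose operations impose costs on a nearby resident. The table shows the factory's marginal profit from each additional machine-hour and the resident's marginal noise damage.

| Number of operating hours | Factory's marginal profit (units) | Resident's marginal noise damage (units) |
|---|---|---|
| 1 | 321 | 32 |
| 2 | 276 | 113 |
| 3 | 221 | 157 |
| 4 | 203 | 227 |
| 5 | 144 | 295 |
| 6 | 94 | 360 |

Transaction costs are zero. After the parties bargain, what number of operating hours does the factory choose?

3

Bargaining reaches the level where marginal profit last exceeds marginal noise damage.
That holds through level 3 (221 ≥ 157) but not at 4 (203 < 227).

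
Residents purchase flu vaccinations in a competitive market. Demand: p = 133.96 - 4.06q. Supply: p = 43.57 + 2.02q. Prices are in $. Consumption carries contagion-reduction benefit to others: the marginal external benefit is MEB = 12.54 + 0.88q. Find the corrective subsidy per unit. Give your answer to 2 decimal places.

Social marginal benefit = demand + MEB = 146.50 - 3.18q.
Set SMB = MC: 146.50 - 3.18q = 43.57 + 2.02q → q* = 19.7942.
The Pigouvian subsidy equals MEB at q*: 12.54 + 0.88×19.7942 = 29.9589.

subsidy = $29.96 per unit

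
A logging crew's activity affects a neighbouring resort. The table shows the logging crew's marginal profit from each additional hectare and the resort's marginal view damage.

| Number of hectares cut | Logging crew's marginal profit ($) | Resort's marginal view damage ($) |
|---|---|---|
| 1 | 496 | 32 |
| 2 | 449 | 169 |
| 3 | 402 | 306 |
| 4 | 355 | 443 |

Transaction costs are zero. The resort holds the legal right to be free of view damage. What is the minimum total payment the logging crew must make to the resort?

Efficient level: marginal profit ≥ marginal view damage through level 3, so k* = 3.
With the resort holding the right, the logging crew must at least compensate total damage at k*: 32 + 169 + 306 = 507.

$507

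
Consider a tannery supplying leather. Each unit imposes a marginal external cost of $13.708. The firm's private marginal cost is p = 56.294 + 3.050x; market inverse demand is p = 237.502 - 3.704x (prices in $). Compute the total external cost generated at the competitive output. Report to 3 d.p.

$367.782

Market equilibrium (private): 56.294 + 3.050x = 237.502 - 3.704x → x_m = 26.8297.
Total external cost = MEC × x_m = 13.708 × 26.8297 = 367.7815.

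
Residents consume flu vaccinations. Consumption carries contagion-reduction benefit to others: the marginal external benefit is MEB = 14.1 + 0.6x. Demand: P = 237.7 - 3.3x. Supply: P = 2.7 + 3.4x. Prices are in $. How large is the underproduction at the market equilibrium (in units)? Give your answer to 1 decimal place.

5.8 units

Market equilibrium (private): 2.7 + 3.4x = 237.7 - 3.3x → x_m = 35.0746.
Social marginal benefit = demand + MEB = 251.8 - 2.7x.
Set SMB = MC: 251.8 - 2.7x = 2.7 + 3.4x → x* = 40.8361.
Gap = |35.0746 − 40.8361| = 5.7615.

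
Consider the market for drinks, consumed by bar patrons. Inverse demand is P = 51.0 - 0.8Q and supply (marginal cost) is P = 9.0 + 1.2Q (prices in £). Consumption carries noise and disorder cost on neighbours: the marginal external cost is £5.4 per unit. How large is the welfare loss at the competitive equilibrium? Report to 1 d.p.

DWL = £7.3

Market equilibrium (private): 9.0 + 1.2Q = 51.0 - 0.8Q → Q_m = 21.0000.
Social marginal benefit = demand − MEC = 45.6 - 0.8Q.
Set SMB = MC: 45.6 - 0.8Q = 9.0 + 1.2Q → Q* = 18.3000.
Between Q* and Q_m the wedge MC − SMB runs linearly from 0 to MEC(Q_m), so the loss is a triangle.
DWL = ½ × 2.7000 × 5.4000 = 7.2900.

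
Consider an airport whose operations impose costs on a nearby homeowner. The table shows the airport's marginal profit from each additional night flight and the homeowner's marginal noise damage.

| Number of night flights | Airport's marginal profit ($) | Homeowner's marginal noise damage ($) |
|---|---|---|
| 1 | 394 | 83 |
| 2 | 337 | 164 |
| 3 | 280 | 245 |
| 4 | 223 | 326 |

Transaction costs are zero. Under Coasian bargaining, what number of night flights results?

3

Bargaining reaches the level where marginal profit last exceeds marginal noise damage.
That holds through level 3 (280 ≥ 245) but not at 4 (223 < 326).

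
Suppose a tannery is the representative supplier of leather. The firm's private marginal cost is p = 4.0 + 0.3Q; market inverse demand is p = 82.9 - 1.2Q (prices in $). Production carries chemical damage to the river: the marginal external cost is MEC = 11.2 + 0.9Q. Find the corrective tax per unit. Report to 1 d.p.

Social marginal cost = private MC + MEC = 15.2 + 1.2Q.
Set SMC = demand: 15.2 + 1.2Q = 82.9 - 1.2Q → Q* = 28.2083.
The Pigouvian tax equals MEC at Q*: 11.2 + 0.9×28.2083 = 36.5875.

tax = $36.6 per unit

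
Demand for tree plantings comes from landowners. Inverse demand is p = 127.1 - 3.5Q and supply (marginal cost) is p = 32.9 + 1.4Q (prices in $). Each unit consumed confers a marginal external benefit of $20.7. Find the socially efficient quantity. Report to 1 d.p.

Q* = 23.4

Social marginal benefit = demand + MEB = 147.8 - 3.5Q.
Set SMB = MC: 147.8 - 3.5Q = 32.9 + 1.4Q → Q* = 23.4490.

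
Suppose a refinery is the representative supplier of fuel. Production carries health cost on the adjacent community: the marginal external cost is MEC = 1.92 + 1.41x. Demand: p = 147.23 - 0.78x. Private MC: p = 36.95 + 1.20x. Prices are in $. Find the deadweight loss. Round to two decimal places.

Market equilibrium (private): 36.95 + 1.20x = 147.23 - 0.78x → x_m = 55.6970.
Social marginal cost = private MC + MEC = 38.87 + 2.61x.
Set SMC = demand: 38.87 + 2.61x = 147.23 - 0.78x → x* = 31.9646.
The loss is the area between SMC and demand from x* to x_m; with linear curves that's a triangle of height MEC(x_m).
DWL = ½ × 23.7324 × 80.4527 = 954.6678.

DWL = $954.67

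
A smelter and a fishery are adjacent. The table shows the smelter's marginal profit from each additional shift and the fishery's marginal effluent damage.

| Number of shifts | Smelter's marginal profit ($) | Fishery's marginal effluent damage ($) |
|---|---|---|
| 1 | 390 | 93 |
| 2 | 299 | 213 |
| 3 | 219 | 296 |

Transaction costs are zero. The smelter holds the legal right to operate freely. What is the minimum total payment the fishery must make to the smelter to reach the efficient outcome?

$219

Left alone the smelter would choose level 3 (marginal profit stays positive).
Efficient level: k* = 2 (marginal profit ≥ marginal effluent damage through 2).
The fishery must at least cover the smelter's forgone profit from cutting 3→2: 219 = 219.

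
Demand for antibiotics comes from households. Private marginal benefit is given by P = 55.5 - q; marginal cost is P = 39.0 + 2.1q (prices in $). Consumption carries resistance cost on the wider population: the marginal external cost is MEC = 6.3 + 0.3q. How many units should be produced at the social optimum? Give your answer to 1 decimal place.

Social marginal benefit = demand − MEC = 49.2 - 1.3q.
Set SMB = MC: 49.2 - 1.3q = 39.0 + 2.1q → q* = 3.0000.

q* = 3.0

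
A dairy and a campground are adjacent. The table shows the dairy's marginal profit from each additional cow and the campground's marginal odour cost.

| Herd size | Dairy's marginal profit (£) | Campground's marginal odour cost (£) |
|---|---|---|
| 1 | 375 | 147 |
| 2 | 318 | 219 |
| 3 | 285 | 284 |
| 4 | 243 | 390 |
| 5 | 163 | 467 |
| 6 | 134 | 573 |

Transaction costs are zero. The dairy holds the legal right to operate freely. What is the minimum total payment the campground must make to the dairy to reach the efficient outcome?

£540

Left alone the dairy would choose level 6 (marginal profit stays positive).
Efficient level: k* = 3 (marginal profit ≥ marginal odour cost through 3).
The campground must at least cover the dairy's forgone profit from cutting 6→3: 243 + 163 + 134 = 540.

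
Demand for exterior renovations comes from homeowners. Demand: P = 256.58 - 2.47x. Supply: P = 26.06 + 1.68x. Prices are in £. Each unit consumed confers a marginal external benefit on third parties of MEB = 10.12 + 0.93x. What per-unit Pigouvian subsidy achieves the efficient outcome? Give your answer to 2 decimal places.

Social marginal benefit = demand + MEB = 266.70 - 1.54x.
Set SMB = MC: 266.70 - 1.54x = 26.06 + 1.68x → x* = 74.7329.
The Pigouvian subsidy equals MEB at x*: 10.12 + 0.93×74.7329 = 79.6216.

subsidy = £79.62 per unit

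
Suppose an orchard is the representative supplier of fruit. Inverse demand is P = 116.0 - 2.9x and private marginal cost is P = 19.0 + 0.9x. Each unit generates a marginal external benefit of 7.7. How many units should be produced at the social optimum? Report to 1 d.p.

Social marginal cost = private MC − MEB = 11.3 + 0.9x.
Set SMC = demand: 11.3 + 0.9x = 116.0 - 2.9x → x* = 27.5526.

x* = 27.6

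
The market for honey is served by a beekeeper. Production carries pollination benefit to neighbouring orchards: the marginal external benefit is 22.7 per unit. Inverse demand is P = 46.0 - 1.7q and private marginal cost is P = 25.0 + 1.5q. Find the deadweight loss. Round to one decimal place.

Market equilibrium (private): 25.0 + 1.5q = 46.0 - 1.7q → q_m = 6.5625.
Social marginal cost = private MC − MEB = 2.3 + 1.5q.
Set SMC = demand: 2.3 + 1.5q = 46.0 - 1.7q → q* = 13.6563.
The loss is the area between SMC and demand from q* to q_m; with linear curves that's a triangle of height MEB(q_m).
DWL = ½ × 7.0938 × 22.7000 = 80.5146.

DWL = 80.5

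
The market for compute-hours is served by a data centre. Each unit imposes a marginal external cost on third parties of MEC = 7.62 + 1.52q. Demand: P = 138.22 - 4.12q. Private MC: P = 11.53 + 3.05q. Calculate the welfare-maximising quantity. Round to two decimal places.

Social marginal cost = private MC + MEC = 19.15 + 4.57q.
Set SMC = demand: 19.15 + 4.57q = 138.22 - 4.12q → q* = 13.7020.

q* = 13.70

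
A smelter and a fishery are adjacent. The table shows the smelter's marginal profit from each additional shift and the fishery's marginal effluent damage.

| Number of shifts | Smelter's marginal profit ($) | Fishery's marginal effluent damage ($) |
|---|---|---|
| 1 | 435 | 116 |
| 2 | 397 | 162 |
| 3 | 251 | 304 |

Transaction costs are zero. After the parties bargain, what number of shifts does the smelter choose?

Bargaining reaches the level where marginal profit last exceeds marginal effluent damage.
That holds through level 2 (397 ≥ 162) but not at 3 (251 < 304).

2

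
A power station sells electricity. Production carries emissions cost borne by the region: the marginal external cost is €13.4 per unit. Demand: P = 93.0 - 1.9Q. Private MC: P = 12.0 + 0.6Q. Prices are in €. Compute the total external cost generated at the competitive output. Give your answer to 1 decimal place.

€434.2

Market equilibrium (private): 12.0 + 0.6Q = 93.0 - 1.9Q → Q_m = 32.4000.
Total external cost = MEC × Q_m = 13.4 × 32.4000 = 434.1600.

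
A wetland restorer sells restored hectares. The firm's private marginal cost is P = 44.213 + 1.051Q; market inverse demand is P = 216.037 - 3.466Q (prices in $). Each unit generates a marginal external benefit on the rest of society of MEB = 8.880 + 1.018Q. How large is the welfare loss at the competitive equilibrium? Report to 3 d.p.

Market equilibrium (private): 44.213 + 1.051Q = 216.037 - 3.466Q → Q_m = 38.0394.
Social marginal cost = private MC − MEB = 35.333 + 0.033Q.
Set SMC = demand: 35.333 + 0.033Q = 216.037 - 3.466Q → Q* = 51.6445.
The welfare-loss triangle has base |Q_m − Q*| and height MEB(Q_m) (the vertical gap between SMC and demand is zero at Q* and MEB at Q_m).
DWL = ½ × 13.6051 × 47.6041 = 323.8293.

DWL = $323.829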